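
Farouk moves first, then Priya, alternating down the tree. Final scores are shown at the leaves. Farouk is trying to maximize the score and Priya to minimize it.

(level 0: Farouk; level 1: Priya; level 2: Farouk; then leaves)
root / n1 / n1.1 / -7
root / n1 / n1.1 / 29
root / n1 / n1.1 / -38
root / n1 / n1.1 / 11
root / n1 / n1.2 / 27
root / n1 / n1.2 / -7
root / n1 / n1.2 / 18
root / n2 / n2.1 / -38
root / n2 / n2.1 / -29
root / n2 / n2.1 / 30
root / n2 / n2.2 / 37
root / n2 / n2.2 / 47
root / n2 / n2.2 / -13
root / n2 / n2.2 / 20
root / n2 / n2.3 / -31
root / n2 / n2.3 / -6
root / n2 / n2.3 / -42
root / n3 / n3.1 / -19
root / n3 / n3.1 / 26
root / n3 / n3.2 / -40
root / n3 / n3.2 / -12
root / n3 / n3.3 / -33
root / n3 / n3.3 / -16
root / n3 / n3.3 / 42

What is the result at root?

n1.1 (Farouk): max(-7, 29, -38, 11) = 29
n1.2 (Farouk): max(27, -7, 18) = 27
n1 (Priya): min(29, 27) = 27
n2.1 (Farouk): max(-38, -29, 30) = 30
n2.2 (Farouk): max(37, 47, -13, 20) = 47
n2.3 (Farouk): max(-31, -6, -42) = -6
n2 (Priya): min(30, 47, -6) = -6
n3.1 (Farouk): max(-19, 26) = 26
n3.2 (Farouk): max(-40, -12) = -12
n3.3 (Farouk): max(-33, -16, 42) = 42
n3 (Priya): min(26, -12, 42) = -12
root (Farouk): max(27, -6, -12) = 27

27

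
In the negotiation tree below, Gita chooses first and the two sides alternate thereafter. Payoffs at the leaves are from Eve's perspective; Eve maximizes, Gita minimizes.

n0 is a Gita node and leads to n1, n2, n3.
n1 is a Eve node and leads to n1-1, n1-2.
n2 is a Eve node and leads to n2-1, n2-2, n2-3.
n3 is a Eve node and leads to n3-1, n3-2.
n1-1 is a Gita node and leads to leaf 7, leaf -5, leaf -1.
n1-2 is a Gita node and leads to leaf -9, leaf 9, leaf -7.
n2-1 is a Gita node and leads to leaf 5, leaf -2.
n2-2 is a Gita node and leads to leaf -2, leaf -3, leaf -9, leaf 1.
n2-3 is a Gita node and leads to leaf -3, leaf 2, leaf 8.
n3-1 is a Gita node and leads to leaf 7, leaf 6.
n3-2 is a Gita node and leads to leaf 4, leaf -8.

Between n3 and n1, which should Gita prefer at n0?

n3-1 (Gita): min(7, 6) = 6
n3-2 (Gita): min(4, -8) = -8
n3 (Eve): max(6, -8) = 6
n1-1 (Gita): min(7, -5, -1) = -5
n1-2 (Gita): min(-9, 9, -7) = -9
n1 (Eve): max(-5, -9) = -5
Gita prefers the lower value; n3=6, n1=-5. n1 is better since -5 < 6.

n1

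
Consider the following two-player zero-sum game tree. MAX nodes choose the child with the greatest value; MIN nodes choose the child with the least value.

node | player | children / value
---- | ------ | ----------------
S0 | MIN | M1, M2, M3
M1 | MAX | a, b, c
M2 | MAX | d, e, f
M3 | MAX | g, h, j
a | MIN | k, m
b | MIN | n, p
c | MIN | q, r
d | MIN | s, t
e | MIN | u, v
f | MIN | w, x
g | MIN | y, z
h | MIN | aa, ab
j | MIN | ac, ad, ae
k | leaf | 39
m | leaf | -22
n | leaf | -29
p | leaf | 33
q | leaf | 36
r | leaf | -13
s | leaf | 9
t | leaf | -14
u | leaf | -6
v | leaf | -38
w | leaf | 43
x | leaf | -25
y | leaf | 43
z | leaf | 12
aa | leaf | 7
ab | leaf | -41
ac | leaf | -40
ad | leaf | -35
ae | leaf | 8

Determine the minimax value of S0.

a (MIN): min(39, -22) = -22
b (MIN): min(-29, 33) = -29
c (MIN): min(36, -13) = -13
M1 (MAX): max(-22, -29, -13) = -13
d (MIN): min(9, -14) = -14
e (MIN): min(-6, -38) = -38
f (MIN): min(43, -25) = -25
M2 (MAX): max(-14, -38, -25) = -14
g (MIN): min(43, 12) = 12
h (MIN): min(7, -41) = -41
j (MIN): min(-40, -35, 8) = -40
M3 (MAX): max(12, -41, -40) = 12
S0 (MIN): min(-13, -14, 12) = -14

-14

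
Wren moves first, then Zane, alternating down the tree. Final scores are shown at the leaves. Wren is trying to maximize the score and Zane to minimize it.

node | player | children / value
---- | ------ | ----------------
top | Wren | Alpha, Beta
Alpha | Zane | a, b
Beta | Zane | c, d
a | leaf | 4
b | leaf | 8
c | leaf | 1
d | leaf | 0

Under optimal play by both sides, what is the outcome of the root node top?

4

Alpha (Zane): min(4, 8) = 4
Beta (Zane): min(1, 0) = 0
top (Wren): max(4, 0) = 4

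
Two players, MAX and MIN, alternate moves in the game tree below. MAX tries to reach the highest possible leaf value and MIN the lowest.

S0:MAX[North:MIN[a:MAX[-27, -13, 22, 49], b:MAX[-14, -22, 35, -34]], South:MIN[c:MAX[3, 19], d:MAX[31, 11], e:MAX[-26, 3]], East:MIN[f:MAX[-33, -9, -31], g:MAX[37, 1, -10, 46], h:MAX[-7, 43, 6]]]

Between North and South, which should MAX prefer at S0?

a (MAX): max(-27, -13, 22, 49) = 49
b (MAX): max(-14, -22, 35, -34) = 35
North (MIN): min(49, 35) = 35
c (MAX): max(3, 19) = 19
d (MAX): max(31, 11) = 31
e (MAX): max(-26, 3) = 3
South (MIN): min(19, 31, 3) = 3
MAX prefers the higher value; North=35, South=3. North is better since 35 > 3.

North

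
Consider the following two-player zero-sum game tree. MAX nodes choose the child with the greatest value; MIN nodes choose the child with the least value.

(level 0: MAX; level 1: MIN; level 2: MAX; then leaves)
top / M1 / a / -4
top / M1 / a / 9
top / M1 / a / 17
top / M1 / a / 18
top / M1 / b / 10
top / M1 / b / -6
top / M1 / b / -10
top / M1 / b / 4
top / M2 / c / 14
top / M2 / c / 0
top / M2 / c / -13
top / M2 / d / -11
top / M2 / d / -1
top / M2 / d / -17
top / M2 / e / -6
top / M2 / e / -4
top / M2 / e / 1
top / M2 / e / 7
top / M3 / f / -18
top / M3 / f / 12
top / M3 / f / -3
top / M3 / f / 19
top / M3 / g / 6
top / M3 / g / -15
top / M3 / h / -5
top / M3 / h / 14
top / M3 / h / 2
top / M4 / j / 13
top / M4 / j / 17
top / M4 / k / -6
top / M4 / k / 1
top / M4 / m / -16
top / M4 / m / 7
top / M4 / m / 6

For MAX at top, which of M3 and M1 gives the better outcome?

M1

f (MAX): max(-18, 12, -3, 19) = 19
g (MAX): max(6, -15) = 6
h (MAX): max(-5, 14, 2) = 14
M3 (MIN): min(19, 6, 14) = 6
a (MAX): max(-4, 9, 17, 18) = 18
b (MAX): max(10, -6, -10, 4) = 10
M1 (MIN): min(18, 10) = 10
MAX prefers the higher value; M3=6, M1=10. M1 is better since 10 > 6.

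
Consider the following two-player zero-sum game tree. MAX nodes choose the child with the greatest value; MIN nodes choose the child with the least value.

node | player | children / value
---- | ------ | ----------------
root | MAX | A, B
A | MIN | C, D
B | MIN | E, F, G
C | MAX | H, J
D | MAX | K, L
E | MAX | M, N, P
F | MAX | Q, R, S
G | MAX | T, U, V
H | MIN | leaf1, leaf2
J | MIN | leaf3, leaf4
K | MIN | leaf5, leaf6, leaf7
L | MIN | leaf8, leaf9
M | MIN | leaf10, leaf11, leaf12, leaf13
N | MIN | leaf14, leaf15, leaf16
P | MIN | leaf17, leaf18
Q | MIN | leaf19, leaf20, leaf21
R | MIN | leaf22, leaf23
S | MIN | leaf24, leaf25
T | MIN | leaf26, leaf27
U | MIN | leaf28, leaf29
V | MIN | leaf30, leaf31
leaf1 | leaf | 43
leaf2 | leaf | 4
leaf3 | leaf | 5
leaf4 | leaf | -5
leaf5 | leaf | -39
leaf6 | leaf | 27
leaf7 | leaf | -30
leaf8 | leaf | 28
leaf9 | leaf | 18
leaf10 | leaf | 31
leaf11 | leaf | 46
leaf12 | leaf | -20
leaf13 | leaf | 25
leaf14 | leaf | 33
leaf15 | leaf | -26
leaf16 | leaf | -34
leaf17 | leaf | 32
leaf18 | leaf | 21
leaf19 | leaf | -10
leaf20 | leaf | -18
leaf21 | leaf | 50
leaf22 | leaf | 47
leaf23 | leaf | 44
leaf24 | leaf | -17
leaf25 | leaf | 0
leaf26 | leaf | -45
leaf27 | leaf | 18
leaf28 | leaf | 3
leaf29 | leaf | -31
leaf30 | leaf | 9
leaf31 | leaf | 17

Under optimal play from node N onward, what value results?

-34

N (MIN): min(33, -26, -34) = -34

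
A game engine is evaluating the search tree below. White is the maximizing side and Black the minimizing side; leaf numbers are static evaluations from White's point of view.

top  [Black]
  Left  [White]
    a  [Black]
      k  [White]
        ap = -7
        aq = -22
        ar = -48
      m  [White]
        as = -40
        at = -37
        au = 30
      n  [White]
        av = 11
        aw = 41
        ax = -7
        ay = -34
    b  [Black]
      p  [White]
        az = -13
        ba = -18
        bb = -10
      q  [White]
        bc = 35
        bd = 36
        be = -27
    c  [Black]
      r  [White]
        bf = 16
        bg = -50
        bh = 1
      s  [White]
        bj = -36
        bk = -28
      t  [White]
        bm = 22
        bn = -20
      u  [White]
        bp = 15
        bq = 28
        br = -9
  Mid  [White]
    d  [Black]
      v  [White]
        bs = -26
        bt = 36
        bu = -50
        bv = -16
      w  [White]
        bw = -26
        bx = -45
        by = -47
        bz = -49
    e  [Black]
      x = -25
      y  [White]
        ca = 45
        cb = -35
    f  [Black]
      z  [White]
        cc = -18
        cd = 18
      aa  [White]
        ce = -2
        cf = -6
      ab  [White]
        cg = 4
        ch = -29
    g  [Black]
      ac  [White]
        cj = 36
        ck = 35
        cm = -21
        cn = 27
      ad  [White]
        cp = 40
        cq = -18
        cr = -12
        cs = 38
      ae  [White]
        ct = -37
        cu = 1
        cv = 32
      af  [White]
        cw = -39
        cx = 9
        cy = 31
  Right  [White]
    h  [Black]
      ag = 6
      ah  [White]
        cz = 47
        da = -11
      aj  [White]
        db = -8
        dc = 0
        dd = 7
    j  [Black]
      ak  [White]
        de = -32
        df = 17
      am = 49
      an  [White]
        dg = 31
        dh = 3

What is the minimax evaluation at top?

k (White): max(-7, -22, -48) = -7
m (White): max(-40, -37, 30) = 30
n (White): max(11, 41, -7, -34) = 41
a (Black): min(-7, 30, 41) = -7
p (White): max(-13, -18, -10) = -10
q (White): max(35, 36, -27) = 36
b (Black): min(-10, 36) = -10
r (White): max(16, -50, 1) = 16
s (White): max(-36, -28) = -28
t (White): max(22, -20) = 22
u (White): max(15, 28, -9) = 28
c (Black): min(16, -28, 22, 28) = -28
Left (White): max(-7, -10, -28) = -7
v (White): max(-26, 36, -50, -16) = 36
w (White): max(-26, -45, -47, -49) = -26
d (Black): min(36, -26) = -26
y (White): max(45, -35) = 45
e (Black): min(-25, 45) = -25
z (White): max(-18, 18) = 18
aa (White): max(-2, -6) = -2
ab (White): max(4, -29) = 4
f (Black): min(18, -2, 4) = -2
ac (White): max(36, 35, -21, 27) = 36
ad (White): max(40, -18, -12, 38) = 40
ae (White): max(-37, 1, 32) = 32
af (White): max(-39, 9, 31) = 31
g (Black): min(36, 40, 32, 31) = 31
Mid (White): max(-26, -25, -2, 31) = 31
ah (White): max(47, -11) = 47
aj (White): max(-8, 0, 7) = 7
h (Black): min(6, 47, 7) = 6
ak (White): max(-32, 17) = 17
an (White): max(31, 3) = 31
j (Black): min(17, 49, 31) = 17
Right (White): max(6, 17) = 17
top (Black): min(-7, 31, 17) = -7

-7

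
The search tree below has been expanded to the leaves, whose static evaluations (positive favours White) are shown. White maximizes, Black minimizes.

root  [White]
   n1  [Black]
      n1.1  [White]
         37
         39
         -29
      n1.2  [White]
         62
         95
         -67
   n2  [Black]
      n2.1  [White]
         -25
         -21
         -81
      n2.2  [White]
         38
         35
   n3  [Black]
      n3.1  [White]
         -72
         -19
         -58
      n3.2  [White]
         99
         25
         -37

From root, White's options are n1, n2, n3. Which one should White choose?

n1

n1.1 (White): max(37, 39, -29) = 39
n1.2 (White): max(62, 95, -67) = 95
n1 (Black): min(39, 95) = 39
n2.1 (White): max(-25, -21, -81) = -21
n2.2 (White): max(38, 35) = 38
n2 (Black): min(-21, 38) = -21
n3.1 (White): max(-72, -19, -58) = -19
n3.2 (White): max(99, 25, -37) = 99
n3 (Black): min(-19, 99) = -19
root (White): max(39, -21, -19) = 39
White at root wants the highest of {n1=39, n2=-21, n3=-19}, so chooses n1.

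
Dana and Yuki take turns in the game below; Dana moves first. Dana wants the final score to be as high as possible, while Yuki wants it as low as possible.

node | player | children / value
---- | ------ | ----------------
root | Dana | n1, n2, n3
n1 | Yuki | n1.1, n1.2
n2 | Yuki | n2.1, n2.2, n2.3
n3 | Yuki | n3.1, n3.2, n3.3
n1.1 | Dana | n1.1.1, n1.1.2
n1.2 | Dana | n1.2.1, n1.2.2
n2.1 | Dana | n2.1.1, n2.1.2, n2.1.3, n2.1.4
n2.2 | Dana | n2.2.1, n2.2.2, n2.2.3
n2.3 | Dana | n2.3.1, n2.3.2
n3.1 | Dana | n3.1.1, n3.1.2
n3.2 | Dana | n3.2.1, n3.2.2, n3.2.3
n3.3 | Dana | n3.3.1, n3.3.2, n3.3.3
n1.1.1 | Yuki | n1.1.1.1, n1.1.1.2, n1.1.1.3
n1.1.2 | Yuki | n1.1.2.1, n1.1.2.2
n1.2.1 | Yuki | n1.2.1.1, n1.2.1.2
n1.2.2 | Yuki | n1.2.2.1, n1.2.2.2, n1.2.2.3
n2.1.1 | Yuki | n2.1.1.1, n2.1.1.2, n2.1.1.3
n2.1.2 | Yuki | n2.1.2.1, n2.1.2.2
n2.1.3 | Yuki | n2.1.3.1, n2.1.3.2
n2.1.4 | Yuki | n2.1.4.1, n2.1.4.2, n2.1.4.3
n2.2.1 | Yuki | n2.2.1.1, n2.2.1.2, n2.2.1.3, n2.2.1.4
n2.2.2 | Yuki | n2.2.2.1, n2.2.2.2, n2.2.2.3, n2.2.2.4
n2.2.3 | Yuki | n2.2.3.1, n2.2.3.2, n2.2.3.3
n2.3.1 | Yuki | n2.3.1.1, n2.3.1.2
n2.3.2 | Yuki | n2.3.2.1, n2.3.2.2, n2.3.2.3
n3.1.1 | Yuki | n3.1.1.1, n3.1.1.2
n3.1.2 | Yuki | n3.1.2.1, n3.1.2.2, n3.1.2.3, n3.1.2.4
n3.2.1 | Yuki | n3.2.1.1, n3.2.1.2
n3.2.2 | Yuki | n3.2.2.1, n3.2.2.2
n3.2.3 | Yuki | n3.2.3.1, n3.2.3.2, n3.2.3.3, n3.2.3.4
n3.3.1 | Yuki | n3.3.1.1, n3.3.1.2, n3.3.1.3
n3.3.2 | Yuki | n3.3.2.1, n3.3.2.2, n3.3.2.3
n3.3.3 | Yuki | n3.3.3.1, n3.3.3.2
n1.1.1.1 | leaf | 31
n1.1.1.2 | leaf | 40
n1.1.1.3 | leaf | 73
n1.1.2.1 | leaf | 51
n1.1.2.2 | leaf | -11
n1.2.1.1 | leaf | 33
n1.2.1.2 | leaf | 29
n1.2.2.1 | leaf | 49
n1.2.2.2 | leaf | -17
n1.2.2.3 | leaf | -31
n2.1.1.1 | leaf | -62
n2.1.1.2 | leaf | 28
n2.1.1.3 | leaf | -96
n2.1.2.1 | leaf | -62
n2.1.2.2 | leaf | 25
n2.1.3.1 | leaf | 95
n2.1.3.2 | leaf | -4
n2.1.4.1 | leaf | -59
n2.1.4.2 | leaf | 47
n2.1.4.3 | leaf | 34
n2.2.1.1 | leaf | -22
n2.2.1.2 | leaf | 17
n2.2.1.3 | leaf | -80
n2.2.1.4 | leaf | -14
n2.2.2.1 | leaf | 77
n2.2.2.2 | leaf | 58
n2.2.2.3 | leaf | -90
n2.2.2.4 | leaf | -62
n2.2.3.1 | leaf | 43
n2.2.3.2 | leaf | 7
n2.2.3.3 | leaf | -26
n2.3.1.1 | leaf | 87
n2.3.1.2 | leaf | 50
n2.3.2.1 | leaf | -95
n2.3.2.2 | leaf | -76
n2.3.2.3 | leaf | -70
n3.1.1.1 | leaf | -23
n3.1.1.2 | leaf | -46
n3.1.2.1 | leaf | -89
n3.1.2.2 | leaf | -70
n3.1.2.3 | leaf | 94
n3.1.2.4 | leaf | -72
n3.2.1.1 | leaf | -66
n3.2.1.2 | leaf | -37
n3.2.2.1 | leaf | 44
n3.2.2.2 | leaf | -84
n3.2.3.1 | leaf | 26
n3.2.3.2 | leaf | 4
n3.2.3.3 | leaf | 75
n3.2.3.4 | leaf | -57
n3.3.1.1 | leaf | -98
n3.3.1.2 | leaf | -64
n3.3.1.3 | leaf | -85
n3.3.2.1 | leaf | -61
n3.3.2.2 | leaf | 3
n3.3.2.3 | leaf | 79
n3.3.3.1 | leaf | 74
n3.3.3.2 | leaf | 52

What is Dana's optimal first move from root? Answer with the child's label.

n1

n1.1.1 (Yuki): min(31, 40, 73) = 31
n1.1.2 (Yuki): min(51, -11) = -11
n1.1 (Dana): max(31, -11) = 31
n1.2.1 (Yuki): min(33, 29) = 29
n1.2.2 (Yuki): min(49, -17, -31) = -31
n1.2 (Dana): max(29, -31) = 29
n1 (Yuki): min(31, 29) = 29
n2.1.1 (Yuki): min(-62, 28, -96) = -96
n2.1.2 (Yuki): min(-62, 25) = -62
n2.1.3 (Yuki): min(95, -4) = -4
n2.1.4 (Yuki): min(-59, 47, 34) = -59
n2.1 (Dana): max(-96, -62, -4, -59) = -4
n2.2.1 (Yuki): min(-22, 17, -80, -14) = -80
n2.2.2 (Yuki): min(77, 58, -90, -62) = -90
n2.2.3 (Yuki): min(43, 7, -26) = -26
n2.2 (Dana): max(-80, -90, -26) = -26
n2.3.1 (Yuki): min(87, 50) = 50
n2.3.2 (Yuki): min(-95, -76, -70) = -95
n2.3 (Dana): max(50, -95) = 50
n2 (Yuki): min(-4, -26, 50) = -26
n3.1.1 (Yuki): min(-23, -46) = -46
n3.1.2 (Yuki): min(-89, -70, 94, -72) = -89
n3.1 (Dana): max(-46, -89) = -46
n3.2.1 (Yuki): min(-66, -37) = -66
n3.2.2 (Yuki): min(44, -84) = -84
n3.2.3 (Yuki): min(26, 4, 75, -57) = -57
n3.2 (Dana): max(-66, -84, -57) = -57
n3.3.1 (Yuki): min(-98, -64, -85) = -98
n3.3.2 (Yuki): min(-61, 3, 79) = -61
n3.3.3 (Yuki): min(74, 52) = 52
n3.3 (Dana): max(-98, -61, 52) = 52
n3 (Yuki): min(-46, -57, 52) = -57
root (Dana): max(29, -26, -57) = 29
Dana at root wants the highest of {n1=29, n2=-26, n3=-57}, so chooses n1.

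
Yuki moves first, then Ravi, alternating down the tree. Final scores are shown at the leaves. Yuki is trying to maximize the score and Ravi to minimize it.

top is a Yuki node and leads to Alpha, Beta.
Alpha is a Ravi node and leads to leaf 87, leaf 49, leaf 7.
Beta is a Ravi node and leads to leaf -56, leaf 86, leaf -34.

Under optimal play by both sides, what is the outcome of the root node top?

7

Alpha (Ravi): min(87, 49, 7) = 7
Beta (Ravi): min(-56, 86, -34) = -56
top (Yuki): max(7, -56) = 7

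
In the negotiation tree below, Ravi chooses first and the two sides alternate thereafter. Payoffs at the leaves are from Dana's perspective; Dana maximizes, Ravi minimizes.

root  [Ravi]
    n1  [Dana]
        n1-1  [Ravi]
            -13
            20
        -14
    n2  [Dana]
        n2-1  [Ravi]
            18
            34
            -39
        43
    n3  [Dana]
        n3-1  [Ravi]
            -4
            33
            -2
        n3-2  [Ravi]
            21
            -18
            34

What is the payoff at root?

-13

n1-1 (Ravi): min(-13, 20) = -13
n1 (Dana): max(-13, -14) = -13
n2-1 (Ravi): min(18, 34, -39) = -39
n2 (Dana): max(-39, 43) = 43
n3-1 (Ravi): min(-4, 33, -2) = -4
n3-2 (Ravi): min(21, -18, 34) = -18
n3 (Dana): max(-4, -18) = -4
root (Ravi): min(-13, 43, -4) = -13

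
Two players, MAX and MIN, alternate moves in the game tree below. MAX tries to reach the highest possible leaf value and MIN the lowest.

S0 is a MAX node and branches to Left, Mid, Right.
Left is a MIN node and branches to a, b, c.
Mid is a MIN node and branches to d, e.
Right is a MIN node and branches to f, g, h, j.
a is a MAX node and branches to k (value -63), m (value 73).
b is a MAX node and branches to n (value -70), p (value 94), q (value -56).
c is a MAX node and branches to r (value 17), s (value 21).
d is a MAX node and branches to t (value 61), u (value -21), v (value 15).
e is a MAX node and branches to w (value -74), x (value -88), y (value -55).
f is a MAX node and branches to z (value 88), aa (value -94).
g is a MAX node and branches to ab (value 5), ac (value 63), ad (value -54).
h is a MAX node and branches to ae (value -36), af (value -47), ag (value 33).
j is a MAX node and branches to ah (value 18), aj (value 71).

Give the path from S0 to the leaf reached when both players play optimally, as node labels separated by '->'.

S0 -> Right -> h -> ag

a (MAX): max(-63, 73) = 73
b (MAX): max(-70, 94, -56) = 94
c (MAX): max(17, 21) = 21
Left (MIN): min(73, 94, 21) = 21
d (MAX): max(61, -21, 15) = 61
e (MAX): max(-74, -88, -55) = -55
Mid (MIN): min(61, -55) = -55
f (MAX): max(88, -94) = 88
g (MAX): max(5, 63, -54) = 63
h (MAX): max(-36, -47, 33) = 33
j (MAX): max(18, 71) = 71
Right (MIN): min(88, 63, 33, 71) = 33
S0 (MAX): max(21, -55, 33) = 33
At S0, MAX picks Right (highest: 33).
At Right, MIN picks h (lowest: 33).
At h, MAX picks ag (highest: 33).
Terminal value 33.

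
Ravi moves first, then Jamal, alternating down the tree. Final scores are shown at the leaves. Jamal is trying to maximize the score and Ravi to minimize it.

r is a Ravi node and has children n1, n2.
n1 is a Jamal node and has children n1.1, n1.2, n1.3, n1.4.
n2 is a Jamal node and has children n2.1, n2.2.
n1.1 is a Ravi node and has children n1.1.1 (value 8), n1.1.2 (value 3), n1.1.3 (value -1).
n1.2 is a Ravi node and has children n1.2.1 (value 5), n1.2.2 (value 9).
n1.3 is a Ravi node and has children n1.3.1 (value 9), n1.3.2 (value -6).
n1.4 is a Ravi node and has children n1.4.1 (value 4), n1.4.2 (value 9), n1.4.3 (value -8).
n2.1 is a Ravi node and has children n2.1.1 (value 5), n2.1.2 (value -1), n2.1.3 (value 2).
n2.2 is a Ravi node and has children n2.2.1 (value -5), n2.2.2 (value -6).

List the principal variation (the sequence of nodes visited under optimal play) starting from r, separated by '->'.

n1.1 (Ravi): min(8, 3, -1) = -1
n1.2 (Ravi): min(5, 9) = 5
n1.3 (Ravi): min(9, -6) = -6
n1.4 (Ravi): min(4, 9, -8) = -8
n1 (Jamal): max(-1, 5, -6, -8) = 5
n2.1 (Ravi): min(5, -1, 2) = -1
n2.2 (Ravi): min(-5, -6) = -6
n2 (Jamal): max(-1, -6) = -1
r (Ravi): min(5, -1) = -1
At r, Ravi picks n2 (lowest: -1).
At n2, Jamal picks n2.1 (highest: -1).
At n2.1, Ravi picks n2.1.2 (lowest: -1).
Terminal value -1.

r -> n2 -> n2.1 -> n2.1.2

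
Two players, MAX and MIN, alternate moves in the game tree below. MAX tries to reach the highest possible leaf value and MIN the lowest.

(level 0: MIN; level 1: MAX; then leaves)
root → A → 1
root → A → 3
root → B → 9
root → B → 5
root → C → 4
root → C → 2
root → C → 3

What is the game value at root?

3

A (MAX): max(1, 3) = 3
B (MAX): max(9, 5) = 9
C (MAX): max(4, 2, 3) = 4
root (MIN): min(3, 9, 4) = 3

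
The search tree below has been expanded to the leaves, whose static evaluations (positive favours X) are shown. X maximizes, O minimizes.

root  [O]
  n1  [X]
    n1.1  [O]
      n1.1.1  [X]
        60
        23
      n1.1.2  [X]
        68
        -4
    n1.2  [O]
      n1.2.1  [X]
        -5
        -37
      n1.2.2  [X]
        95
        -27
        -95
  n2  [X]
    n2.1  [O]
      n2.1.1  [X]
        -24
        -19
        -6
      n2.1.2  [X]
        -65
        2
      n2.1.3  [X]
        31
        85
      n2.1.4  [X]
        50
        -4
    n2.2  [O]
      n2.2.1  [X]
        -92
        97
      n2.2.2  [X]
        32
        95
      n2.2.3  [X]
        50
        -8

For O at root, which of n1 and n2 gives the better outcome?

n2

n1.1.1 (X): max(60, 23) = 60
n1.1.2 (X): max(68, -4) = 68
n1.1 (O): min(60, 68) = 60
n1.2.1 (X): max(-5, -37) = -5
n1.2.2 (X): max(95, -27, -95) = 95
n1.2 (O): min(-5, 95) = -5
n1 (X): max(60, -5) = 60
n2.1.1 (X): max(-24, -19, -6) = -6
n2.1.2 (X): max(-65, 2) = 2
n2.1.3 (X): max(31, 85) = 85
n2.1.4 (X): max(50, -4) = 50
n2.1 (O): min(-6, 2, 85, 50) = -6
n2.2.1 (X): max(-92, 97) = 97
n2.2.2 (X): max(32, 95) = 95
n2.2.3 (X): max(50, -8) = 50
n2.2 (O): min(97, 95, 50) = 50
n2 (X): max(-6, 50) = 50
O prefers the lower value; n1=60, n2=50. n2 is better since 50 < 60.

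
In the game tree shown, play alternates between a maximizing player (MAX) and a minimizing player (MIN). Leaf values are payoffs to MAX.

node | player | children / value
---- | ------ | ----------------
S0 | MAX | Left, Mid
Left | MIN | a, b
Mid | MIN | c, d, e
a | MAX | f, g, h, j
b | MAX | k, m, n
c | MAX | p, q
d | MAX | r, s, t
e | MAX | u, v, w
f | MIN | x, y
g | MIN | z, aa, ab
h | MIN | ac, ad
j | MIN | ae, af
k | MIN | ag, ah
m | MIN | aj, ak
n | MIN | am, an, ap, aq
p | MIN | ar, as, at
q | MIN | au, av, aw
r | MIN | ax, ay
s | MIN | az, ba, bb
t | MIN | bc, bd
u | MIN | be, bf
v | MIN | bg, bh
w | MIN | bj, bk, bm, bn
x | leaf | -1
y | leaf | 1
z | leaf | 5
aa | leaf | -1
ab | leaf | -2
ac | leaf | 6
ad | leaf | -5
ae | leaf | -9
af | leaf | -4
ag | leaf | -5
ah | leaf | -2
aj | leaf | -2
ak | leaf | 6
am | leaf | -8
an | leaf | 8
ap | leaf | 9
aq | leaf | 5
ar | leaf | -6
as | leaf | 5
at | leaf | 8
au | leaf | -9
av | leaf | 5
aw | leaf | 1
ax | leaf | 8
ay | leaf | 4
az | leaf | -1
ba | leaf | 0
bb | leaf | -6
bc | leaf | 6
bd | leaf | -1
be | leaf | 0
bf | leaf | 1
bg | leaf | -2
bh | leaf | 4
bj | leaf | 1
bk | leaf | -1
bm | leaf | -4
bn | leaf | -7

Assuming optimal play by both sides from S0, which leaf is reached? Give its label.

f (MIN): min(-1, 1) = -1
g (MIN): min(5, -1, -2) = -2
h (MIN): min(6, -5) = -5
j (MIN): min(-9, -4) = -9
a (MAX): max(-1, -2, -5, -9) = -1
k (MIN): min(-5, -2) = -5
m (MIN): min(-2, 6) = -2
n (MIN): min(-8, 8, 9, 5) = -8
b (MAX): max(-5, -2, -8) = -2
Left (MIN): min(-1, -2) = -2
p (MIN): min(-6, 5, 8) = -6
q (MIN): min(-9, 5, 1) = -9
c (MAX): max(-6, -9) = -6
r (MIN): min(8, 4) = 4
s (MIN): min(-1, 0, -6) = -6
t (MIN): min(6, -1) = -1
d (MAX): max(4, -6, -1) = 4
u (MIN): min(0, 1) = 0
v (MIN): min(-2, 4) = -2
w (MIN): min(1, -1, -4, -7) = -7
e (MAX): max(0, -2, -7) = 0
Mid (MIN): min(-6, 4, 0) = -6
S0 (MAX): max(-2, -6) = -2
At S0, MAX picks Left (highest: -2).
At Left, MIN picks b (lowest: -2).
At b, MAX picks m (highest: -2).
At m, MIN picks aj (lowest: -2).
Terminal value -2.

aj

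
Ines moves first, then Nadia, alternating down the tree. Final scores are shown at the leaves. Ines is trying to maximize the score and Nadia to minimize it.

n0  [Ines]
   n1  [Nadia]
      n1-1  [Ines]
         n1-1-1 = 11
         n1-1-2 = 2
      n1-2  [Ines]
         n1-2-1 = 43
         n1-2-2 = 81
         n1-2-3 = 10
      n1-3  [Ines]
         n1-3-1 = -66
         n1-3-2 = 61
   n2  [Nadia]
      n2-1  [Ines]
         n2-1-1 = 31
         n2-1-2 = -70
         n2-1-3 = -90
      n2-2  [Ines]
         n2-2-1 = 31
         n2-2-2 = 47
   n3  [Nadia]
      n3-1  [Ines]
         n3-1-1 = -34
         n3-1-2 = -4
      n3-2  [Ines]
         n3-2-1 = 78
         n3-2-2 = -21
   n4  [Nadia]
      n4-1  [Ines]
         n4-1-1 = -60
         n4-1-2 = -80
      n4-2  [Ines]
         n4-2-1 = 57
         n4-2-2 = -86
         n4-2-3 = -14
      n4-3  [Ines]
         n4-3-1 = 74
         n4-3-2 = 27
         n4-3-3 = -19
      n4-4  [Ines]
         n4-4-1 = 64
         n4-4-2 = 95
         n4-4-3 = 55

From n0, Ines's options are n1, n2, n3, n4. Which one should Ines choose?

n2

n1-1 (Ines): max(11, 2) = 11
n1-2 (Ines): max(43, 81, 10) = 81
n1-3 (Ines): max(-66, 61) = 61
n1 (Nadia): min(11, 81, 61) = 11
n2-1 (Ines): max(31, -70, -90) = 31
n2-2 (Ines): max(31, 47) = 47
n2 (Nadia): min(31, 47) = 31
n3-1 (Ines): max(-34, -4) = -4
n3-2 (Ines): max(78, -21) = 78
n3 (Nadia): min(-4, 78) = -4
n4-1 (Ines): max(-60, -80) = -60
n4-2 (Ines): max(57, -86, -14) = 57
n4-3 (Ines): max(74, 27, -19) = 74
n4-4 (Ines): max(64, 95, 55) = 95
n4 (Nadia): min(-60, 57, 74, 95) = -60
n0 (Ines): max(11, 31, -4, -60) = 31
Ines at n0 wants the highest of {n1=11, n2=31, n3=-4, n4=-60}, so chooses n2.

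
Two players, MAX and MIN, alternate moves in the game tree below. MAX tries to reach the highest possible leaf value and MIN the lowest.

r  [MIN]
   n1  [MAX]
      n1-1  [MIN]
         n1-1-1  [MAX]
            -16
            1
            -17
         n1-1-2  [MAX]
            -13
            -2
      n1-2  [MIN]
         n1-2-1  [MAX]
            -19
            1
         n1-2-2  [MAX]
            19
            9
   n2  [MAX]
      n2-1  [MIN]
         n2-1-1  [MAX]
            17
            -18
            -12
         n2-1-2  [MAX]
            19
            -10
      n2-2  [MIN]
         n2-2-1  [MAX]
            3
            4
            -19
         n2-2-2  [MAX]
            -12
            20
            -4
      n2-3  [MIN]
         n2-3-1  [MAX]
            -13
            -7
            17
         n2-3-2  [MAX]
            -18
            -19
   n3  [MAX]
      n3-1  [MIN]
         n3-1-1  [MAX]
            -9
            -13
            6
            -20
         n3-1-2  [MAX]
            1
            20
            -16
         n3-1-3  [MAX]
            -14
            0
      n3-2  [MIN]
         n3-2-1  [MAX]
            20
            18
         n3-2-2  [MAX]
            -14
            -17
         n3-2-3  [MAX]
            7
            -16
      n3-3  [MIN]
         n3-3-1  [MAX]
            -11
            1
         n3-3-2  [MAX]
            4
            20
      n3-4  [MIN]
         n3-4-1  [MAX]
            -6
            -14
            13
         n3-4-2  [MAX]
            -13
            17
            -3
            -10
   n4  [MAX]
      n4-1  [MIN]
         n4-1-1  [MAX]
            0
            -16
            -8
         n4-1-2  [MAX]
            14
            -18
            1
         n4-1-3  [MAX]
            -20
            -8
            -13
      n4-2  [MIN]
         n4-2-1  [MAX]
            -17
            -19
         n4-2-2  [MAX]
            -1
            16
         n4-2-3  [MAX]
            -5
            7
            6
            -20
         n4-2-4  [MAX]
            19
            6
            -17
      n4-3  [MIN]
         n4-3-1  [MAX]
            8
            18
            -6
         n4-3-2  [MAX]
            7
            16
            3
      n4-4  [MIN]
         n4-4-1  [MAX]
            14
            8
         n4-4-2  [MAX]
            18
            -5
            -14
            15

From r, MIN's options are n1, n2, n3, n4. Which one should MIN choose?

n1

n1-1-1 (MAX): max(-16, 1, -17) = 1
n1-1-2 (MAX): max(-13, -2) = -2
n1-1 (MIN): min(1, -2) = -2
n1-2-1 (MAX): max(-19, 1) = 1
n1-2-2 (MAX): max(19, 9) = 19
n1-2 (MIN): min(1, 19) = 1
n1 (MAX): max(-2, 1) = 1
n2-1-1 (MAX): max(17, -18, -12) = 17
n2-1-2 (MAX): max(19, -10) = 19
n2-1 (MIN): min(17, 19) = 17
n2-2-1 (MAX): max(3, 4, -19) = 4
n2-2-2 (MAX): max(-12, 20, -4) = 20
n2-2 (MIN): min(4, 20) = 4
n2-3-1 (MAX): max(-13, -7, 17) = 17
n2-3-2 (MAX): max(-18, -19) = -18
n2-3 (MIN): min(17, -18) = -18
n2 (MAX): max(17, 4, -18) = 17
n3-1-1 (MAX): max(-9, -13, 6, -20) = 6
n3-1-2 (MAX): max(1, 20, -16) = 20
n3-1-3 (MAX): max(-14, 0) = 0
n3-1 (MIN): min(6, 20, 0) = 0
n3-2-1 (MAX): max(20, 18) = 20
n3-2-2 (MAX): max(-14, -17) = -14
n3-2-3 (MAX): max(7, -16) = 7
n3-2 (MIN): min(20, -14, 7) = -14
n3-3-1 (MAX): max(-11, 1) = 1
n3-3-2 (MAX): max(4, 20) = 20
n3-3 (MIN): min(1, 20) = 1
n3-4-1 (MAX): max(-6, -14, 13) = 13
n3-4-2 (MAX): max(-13, 17, -3, -10) = 17
n3-4 (MIN): min(13, 17) = 13
n3 (MAX): max(0, -14, 1, 13) = 13
n4-1-1 (MAX): max(0, -16, -8) = 0
n4-1-2 (MAX): max(14, -18, 1) = 14
n4-1-3 (MAX): max(-20, -8, -13) = -8
n4-1 (MIN): min(0, 14, -8) = -8
n4-2-1 (MAX): max(-17, -19) = -17
n4-2-2 (MAX): max(-1, 16) = 16
n4-2-3 (MAX): max(-5, 7, 6, -20) = 7
n4-2-4 (MAX): max(19, 6, -17) = 19
n4-2 (MIN): min(-17, 16, 7, 19) = -17
n4-3-1 (MAX): max(8, 18, -6) = 18
n4-3-2 (MAX): max(7, 16, 3) = 16
n4-3 (MIN): min(18, 16) = 16
n4-4-1 (MAX): max(14, 8) = 14
n4-4-2 (MAX): max(18, -5, -14, 15) = 18
n4-4 (MIN): min(14, 18) = 14
n4 (MAX): max(-8, -17, 16, 14) = 16
r (MIN): min(1, 17, 13, 16) = 1
MIN at r wants the lowest of {n1=1, n2=17, n3=13, n4=16}, so chooses n1.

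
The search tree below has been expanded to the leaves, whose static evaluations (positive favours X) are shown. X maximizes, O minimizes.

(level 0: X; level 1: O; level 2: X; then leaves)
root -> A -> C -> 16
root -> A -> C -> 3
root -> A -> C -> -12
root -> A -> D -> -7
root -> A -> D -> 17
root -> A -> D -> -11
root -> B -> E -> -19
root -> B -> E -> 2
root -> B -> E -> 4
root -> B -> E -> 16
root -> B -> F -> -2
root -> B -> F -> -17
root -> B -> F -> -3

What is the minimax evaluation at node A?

16

C (X): max(16, 3, -12) = 16
D (X): max(-7, 17, -11) = 17
A (O): min(16, 17) = 16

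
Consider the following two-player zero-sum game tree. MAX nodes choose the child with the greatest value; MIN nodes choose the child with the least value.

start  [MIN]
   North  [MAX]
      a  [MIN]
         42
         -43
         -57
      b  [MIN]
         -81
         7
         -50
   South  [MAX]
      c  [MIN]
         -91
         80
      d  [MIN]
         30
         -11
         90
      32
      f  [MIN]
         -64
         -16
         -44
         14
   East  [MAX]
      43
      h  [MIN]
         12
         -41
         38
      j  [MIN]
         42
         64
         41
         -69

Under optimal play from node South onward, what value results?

c (MIN): min(-91, 80) = -91
d (MIN): min(30, -11, 90) = -11
f (MIN): min(-64, -16, -44, 14) = -64
South (MAX): max(-91, -11, 32, -64) = 32

32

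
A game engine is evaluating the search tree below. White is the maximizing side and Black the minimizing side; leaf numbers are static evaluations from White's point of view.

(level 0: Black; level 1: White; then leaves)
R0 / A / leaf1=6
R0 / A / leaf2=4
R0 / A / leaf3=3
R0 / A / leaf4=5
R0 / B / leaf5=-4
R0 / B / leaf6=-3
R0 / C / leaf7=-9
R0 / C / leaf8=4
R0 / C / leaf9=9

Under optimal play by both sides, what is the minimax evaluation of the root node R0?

A (White): max(6, 4, 3, 5) = 6
B (White): max(-4, -3) = -3
C (White): max(-9, 4, 9) = 9
R0 (Black): min(6, -3, 9) = -3

-3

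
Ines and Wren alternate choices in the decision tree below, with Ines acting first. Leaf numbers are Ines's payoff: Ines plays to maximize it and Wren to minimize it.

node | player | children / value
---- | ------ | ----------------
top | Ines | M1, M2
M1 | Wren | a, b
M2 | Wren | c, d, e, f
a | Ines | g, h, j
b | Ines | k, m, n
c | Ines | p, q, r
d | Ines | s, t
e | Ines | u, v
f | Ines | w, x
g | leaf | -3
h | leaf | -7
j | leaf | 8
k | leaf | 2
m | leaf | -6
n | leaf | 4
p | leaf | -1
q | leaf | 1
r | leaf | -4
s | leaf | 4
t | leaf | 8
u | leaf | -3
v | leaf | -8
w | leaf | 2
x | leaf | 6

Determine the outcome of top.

4

a (Ines): max(-3, -7, 8) = 8
b (Ines): max(2, -6, 4) = 4
M1 (Wren): min(8, 4) = 4
c (Ines): max(-1, 1, -4) = 1
d (Ines): max(4, 8) = 8
e (Ines): max(-3, -8) = -3
f (Ines): max(2, 6) = 6
M2 (Wren): min(1, 8, -3, 6) = -3
top (Ines): max(4, -3) = 4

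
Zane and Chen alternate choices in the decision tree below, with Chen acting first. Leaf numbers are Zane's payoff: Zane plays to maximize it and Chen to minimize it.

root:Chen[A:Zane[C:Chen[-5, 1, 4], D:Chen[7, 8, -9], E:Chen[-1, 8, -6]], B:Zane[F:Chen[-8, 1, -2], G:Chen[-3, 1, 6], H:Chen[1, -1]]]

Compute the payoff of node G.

-3

G (Chen): min(-3, 1, 6) = -3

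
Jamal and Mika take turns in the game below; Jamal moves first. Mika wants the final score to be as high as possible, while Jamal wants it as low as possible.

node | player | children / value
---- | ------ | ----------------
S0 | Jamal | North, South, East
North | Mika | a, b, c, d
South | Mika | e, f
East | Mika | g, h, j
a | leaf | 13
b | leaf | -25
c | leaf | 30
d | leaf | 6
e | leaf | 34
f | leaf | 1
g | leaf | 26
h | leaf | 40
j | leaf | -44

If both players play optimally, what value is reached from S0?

North (Mika): max(13, -25, 30, 6) = 30
South (Mika): max(34, 1) = 34
East (Mika): max(26, 40, -44) = 40
S0 (Jamal): min(30, 34, 40) = 30

30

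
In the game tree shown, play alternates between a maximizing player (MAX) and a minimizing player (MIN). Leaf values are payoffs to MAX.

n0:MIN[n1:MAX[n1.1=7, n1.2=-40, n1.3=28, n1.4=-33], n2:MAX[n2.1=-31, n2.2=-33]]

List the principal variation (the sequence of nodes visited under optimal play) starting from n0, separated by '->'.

n1 (MAX): max(7, -40, 28, -33) = 28
n2 (MAX): max(-31, -33) = -31
n0 (MIN): min(28, -31) = -31
At n0, MIN picks n2 (lowest: -31).
At n2, MAX picks n2.1 (highest: -31).
Terminal value -31.

n0 -> n2 -> n2.1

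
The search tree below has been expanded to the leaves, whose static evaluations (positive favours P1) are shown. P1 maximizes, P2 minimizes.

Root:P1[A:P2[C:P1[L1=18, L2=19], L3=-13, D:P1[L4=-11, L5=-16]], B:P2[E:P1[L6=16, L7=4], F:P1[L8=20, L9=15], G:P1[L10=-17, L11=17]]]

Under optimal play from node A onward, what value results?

-13

C (P1): max(18, 19) = 19
D (P1): max(-11, -16) = -11
A (P2): min(19, -13, -11) = -13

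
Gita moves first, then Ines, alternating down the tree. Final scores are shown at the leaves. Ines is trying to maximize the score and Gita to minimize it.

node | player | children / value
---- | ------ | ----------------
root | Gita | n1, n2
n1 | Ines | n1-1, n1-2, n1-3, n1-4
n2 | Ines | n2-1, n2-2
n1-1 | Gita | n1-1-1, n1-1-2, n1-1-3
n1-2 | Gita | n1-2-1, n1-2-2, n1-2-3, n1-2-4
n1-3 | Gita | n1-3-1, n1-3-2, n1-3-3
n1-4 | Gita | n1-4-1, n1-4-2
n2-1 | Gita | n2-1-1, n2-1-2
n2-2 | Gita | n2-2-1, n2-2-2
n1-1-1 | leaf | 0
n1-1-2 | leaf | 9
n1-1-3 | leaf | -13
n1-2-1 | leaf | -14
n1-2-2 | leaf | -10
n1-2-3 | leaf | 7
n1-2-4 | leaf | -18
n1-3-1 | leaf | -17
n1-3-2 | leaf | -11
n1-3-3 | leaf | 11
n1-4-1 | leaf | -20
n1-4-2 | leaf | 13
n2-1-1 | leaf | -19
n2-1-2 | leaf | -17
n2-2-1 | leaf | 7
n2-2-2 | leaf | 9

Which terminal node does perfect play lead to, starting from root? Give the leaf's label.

n1-1 (Gita): min(0, 9, -13) = -13
n1-2 (Gita): min(-14, -10, 7, -18) = -18
n1-3 (Gita): min(-17, -11, 11) = -17
n1-4 (Gita): min(-20, 13) = -20
n1 (Ines): max(-13, -18, -17, -20) = -13
n2-1 (Gita): min(-19, -17) = -19
n2-2 (Gita): min(7, 9) = 7
n2 (Ines): max(-19, 7) = 7
root (Gita): min(-13, 7) = -13
At root, Gita picks n1 (lowest: -13).
At n1, Ines picks n1-1 (highest: -13).
At n1-1, Gita picks n1-1-3 (lowest: -13).
Terminal value -13.

n1-1-3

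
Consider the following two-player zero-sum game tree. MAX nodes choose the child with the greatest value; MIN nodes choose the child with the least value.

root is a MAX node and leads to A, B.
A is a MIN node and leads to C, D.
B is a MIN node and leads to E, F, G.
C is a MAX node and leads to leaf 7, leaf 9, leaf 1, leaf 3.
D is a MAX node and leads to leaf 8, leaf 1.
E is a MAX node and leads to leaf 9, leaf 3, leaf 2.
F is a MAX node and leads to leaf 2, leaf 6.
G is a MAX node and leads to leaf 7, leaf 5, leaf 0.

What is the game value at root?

8

C (MAX): max(7, 9, 1, 3) = 9
D (MAX): max(8, 1) = 8
A (MIN): min(9, 8) = 8
E (MAX): max(9, 3, 2) = 9
F (MAX): max(2, 6) = 6
G (MAX): max(7, 5, 0) = 7
B (MIN): min(9, 6, 7) = 6
root (MAX): max(8, 6) = 8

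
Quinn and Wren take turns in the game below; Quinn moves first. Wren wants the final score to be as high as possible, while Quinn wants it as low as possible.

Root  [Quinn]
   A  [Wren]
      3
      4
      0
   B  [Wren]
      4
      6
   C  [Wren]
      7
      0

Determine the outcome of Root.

A (Wren): max(3, 4, 0) = 4
B (Wren): max(4, 6) = 6
C (Wren): max(7, 0) = 7
Root (Quinn): min(4, 6, 7) = 4

4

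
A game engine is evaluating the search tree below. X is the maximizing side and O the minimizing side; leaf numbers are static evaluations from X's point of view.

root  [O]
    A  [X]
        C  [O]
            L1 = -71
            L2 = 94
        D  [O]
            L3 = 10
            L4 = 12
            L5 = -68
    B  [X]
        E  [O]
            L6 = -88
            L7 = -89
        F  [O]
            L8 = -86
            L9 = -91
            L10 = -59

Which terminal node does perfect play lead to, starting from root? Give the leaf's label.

C (O): min(-71, 94) = -71
D (O): min(10, 12, -68) = -68
A (X): max(-71, -68) = -68
E (O): min(-88, -89) = -89
F (O): min(-86, -91, -59) = -91
B (X): max(-89, -91) = -89
root (O): min(-68, -89) = -89
At root, O picks B (lowest: -89).
At B, X picks E (highest: -89).
At E, O picks L7 (lowest: -89).
Terminal value -89.

L7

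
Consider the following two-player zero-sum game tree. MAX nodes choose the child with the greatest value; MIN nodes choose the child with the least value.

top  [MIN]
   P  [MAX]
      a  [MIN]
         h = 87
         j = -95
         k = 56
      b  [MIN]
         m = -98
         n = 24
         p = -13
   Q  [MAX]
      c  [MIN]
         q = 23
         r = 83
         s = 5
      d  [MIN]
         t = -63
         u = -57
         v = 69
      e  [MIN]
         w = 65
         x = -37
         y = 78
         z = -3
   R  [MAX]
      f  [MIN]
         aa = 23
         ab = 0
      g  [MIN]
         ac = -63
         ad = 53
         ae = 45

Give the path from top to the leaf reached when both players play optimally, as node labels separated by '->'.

a (MIN): min(87, -95, 56) = -95
b (MIN): min(-98, 24, -13) = -98
P (MAX): max(-95, -98) = -95
c (MIN): min(23, 83, 5) = 5
d (MIN): min(-63, -57, 69) = -63
e (MIN): min(65, -37, 78, -3) = -37
Q (MAX): max(5, -63, -37) = 5
f (MIN): min(23, 0) = 0
g (MIN): min(-63, 53, 45) = -63
R (MAX): max(0, -63) = 0
top (MIN): min(-95, 5, 0) = -95
At top, MIN picks P (lowest: -95).
At P, MAX picks a (highest: -95).
At a, MIN picks j (lowest: -95).
Terminal value -95.

top -> P -> a -> j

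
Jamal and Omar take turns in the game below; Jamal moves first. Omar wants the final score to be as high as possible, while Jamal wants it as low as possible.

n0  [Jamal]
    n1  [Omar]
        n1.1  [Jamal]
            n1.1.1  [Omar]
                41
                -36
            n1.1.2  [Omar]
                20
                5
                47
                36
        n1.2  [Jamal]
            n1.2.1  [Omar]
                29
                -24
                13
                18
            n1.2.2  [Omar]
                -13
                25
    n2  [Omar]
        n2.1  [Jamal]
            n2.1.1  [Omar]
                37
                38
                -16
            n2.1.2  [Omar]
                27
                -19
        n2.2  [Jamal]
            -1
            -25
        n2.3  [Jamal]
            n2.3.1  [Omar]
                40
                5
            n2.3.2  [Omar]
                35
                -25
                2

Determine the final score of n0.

n1.1.1 (Omar): max(41, -36) = 41
n1.1.2 (Omar): max(20, 5, 47, 36) = 47
n1.1 (Jamal): min(41, 47) = 41
n1.2.1 (Omar): max(29, -24, 13, 18) = 29
n1.2.2 (Omar): max(-13, 25) = 25
n1.2 (Jamal): min(29, 25) = 25
n1 (Omar): max(41, 25) = 41
n2.1.1 (Omar): max(37, 38, -16) = 38
n2.1.2 (Omar): max(27, -19) = 27
n2.1 (Jamal): min(38, 27) = 27
n2.2 (Jamal): min(-1, -25) = -25
n2.3.1 (Omar): max(40, 5) = 40
n2.3.2 (Omar): max(35, -25, 2) = 35
n2.3 (Jamal): min(40, 35) = 35
n2 (Omar): max(27, -25, 35) = 35
n0 (Jamal): min(41, 35) = 35

35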